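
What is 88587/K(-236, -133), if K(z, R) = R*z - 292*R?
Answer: 29529/23408 ≈ 1.2615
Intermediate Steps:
K(z, R) = -292*R + R*z
88587/K(-236, -133) = 88587/((-133*(-292 - 236))) = 88587/((-133*(-528))) = 88587/70224 = 88587*(1/70224) = 29529/23408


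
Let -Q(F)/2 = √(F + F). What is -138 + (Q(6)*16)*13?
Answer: -138 - 832*√3 ≈ -1579.1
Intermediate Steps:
Q(F) = -2*√2*√F (Q(F) = -2*√(F + F) = -2*√2*√F)
-138 + (Q(6)*16)*13 = -138 + (-2*√2*√6*16)*13 = -138 + (-4*√3*16)*13 = -138 - 64*√3*13 = -138 - 832*√3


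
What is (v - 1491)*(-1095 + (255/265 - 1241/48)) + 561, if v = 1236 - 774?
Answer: 977684443/848 ≈ 1.1529e+6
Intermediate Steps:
v = 462
(v - 1491)*(-1095 + (255/265 - 1241/48)) + 561 = (462 - 1491)*(-1095 + (255/265 - 1241/48)) + 561 = -1029*(-1095 + (255*(1/265) - 1241*1/48)) + 561 = -1029*(-1095 + (51/53 - 1241/48)) + 561 = -1029*(-1095 - 63325/2544) + 561 = -1029*(-2849005/2544) + 561 = 977208715/848 + 561 = 977684443/848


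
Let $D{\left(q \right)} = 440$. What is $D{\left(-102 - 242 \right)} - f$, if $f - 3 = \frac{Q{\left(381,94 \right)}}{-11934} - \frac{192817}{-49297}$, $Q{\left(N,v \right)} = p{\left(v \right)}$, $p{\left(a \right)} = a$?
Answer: $\frac{127397599883}{294155199} \approx 433.1$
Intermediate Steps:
$Q{\left(N,v \right)} = v$
$f = \frac{2030687677}{294155199}$ ($f = 3 + \left(\frac{94}{-11934} - \frac{192817}{-49297}\right) = 3 + \left(94 \left(- \frac{1}{11934}\right) - - \frac{192817}{49297}\right) = 3 + \left(- \frac{47}{5967} + \frac{192817}{49297}\right) = 3 + \frac{1148222080}{294155199} = \frac{2030687677}{294155199} \approx 6.9035$)
$D{\left(-102 - 242 \right)} - f = 440 - \frac{2030687677}{294155199} = \frac{127397599883}{294155199}$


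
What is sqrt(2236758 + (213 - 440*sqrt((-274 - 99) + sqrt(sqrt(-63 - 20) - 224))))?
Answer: sqrt(2236971 - 440*sqrt(-373 + sqrt(-224 + I*sqrt(83)))) ≈ 1495.6 - 2.84*I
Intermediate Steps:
sqrt(2236758 + (213 - 440*sqrt((-274 - 99) + sqrt(sqrt(-63 - 20) - 224)))) = sqrt(2236758 + (213 - 440*sqrt(-373 + sqrt(sqrt(-83) - 224)))) = sqrt(2236758 + (213 - 440*sqrt(-373 + sqrt(I*sqrt(83) - 224)))) = sqrt(2236758 + (213 - 440*sqrt(-373 + sqrt(-224 + I*sqrt(83))))) = sqrt(2236971 - 440*sqrt(-373 + sqrt(-224 + I*sqrt(83))))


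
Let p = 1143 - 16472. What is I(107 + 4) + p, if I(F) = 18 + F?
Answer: -15200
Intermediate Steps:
p = -15329
I(107 + 4) + p = (18 + (107 + 4)) - 15329 = (18 + 111) - 15329 = 129 - 15329 = -15200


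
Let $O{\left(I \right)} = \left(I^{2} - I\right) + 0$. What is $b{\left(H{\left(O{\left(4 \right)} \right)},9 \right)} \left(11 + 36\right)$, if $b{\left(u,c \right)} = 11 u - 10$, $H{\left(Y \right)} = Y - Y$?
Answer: $-470$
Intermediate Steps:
$O{\left(I \right)} = I^{2} - I$
$H{\left(Y \right)} = 0$
$b{\left(u,c \right)} = -10 + 11 u$
$b{\left(H{\left(O{\left(4 \right)} \right)},9 \right)} \left(11 + 36\right) = \left(-10 + 11 \cdot 0\right) \left(11 + 36\right) = \left(-10 + 0\right) 47 = \left(-10\right) 47 = -470$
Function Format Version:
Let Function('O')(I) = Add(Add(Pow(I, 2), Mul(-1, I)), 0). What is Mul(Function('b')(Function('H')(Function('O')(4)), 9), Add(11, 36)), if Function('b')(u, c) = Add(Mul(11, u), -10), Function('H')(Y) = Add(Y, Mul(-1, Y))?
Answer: -470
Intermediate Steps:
Function('O')(I) = Add(Pow(I, 2), Mul(-1, I))
Function('H')(Y) = 0
Function('b')(u, c) = Add(-10, Mul(11, u))
Mul(Function('b')(Function('H')(Function('O')(4)), 9), Add(11, 36)) = Mul(Add(-10, Mul(11, 0)), Add(11, 36)) = Mul(Add(-10, 0), 47) = Mul(-10, 47) = -470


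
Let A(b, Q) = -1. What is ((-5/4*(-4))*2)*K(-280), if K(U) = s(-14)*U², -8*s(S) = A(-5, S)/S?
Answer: -7000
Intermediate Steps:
s(S) = 1/(8*S) (s(S) = -(-1)/(8*S) = 1/(8*S))
K(U) = -U²/112 (K(U) = ((⅛)/(-14))*U² = ((⅛)*(-1/14))*U² = -U²/112)
((-5/4*(-4))*2)*K(-280) = ((-5/4*(-4))*2)*(-1/112*(-280)²) = ((-5*¼*(-4))*2)*(-1/112*78400) = (-5/4*(-4)*2)*(-700) = (5*2)*(-700) = 10*(-700) = -7000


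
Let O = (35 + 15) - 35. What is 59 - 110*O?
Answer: -1591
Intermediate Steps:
O = 15 (O = 50 - 35 = 15)
59 - 110*O = 59 - 110*15 = 59 - 1650 = -1591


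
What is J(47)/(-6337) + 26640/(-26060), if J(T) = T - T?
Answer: -1332/1303 ≈ -1.0223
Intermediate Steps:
J(T) = 0
J(47)/(-6337) + 26640/(-26060) = 0/(-6337) + 26640/(-26060) = 0*(-1/6337) + 26640*(-1/26060) = 0 - 1332/1303 = -1332/1303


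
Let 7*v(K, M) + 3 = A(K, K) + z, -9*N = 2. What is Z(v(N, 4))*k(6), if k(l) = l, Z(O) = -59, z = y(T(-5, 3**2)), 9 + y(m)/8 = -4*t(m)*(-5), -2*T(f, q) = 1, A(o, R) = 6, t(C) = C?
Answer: -354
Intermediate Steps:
N = -2/9 (N = -1/9*2 = -2/9 ≈ -0.22222)
T(f, q) = -1/2 (T(f, q) = -1/2*1 = -1/2)
y(m) = -72 + 160*m (y(m) = -72 + 8*(-4*m*(-5)) = -72 + 8*(20*m) = -72 + 160*m)
z = -152 (z = -72 + 160*(-1/2) = -72 - 80 = -152)
v(K, M) = -149/7 (v(K, M) = -3/7 + (6 - 152)/7 = -3/7 + (1/7)*(-146) = -3/7 - 146/7 = -149/7)
Z(v(N, 4))*k(6) = -59*6 = -354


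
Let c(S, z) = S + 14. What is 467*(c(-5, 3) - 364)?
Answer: -165785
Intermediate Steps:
c(S, z) = 14 + S
467*(c(-5, 3) - 364) = 467*((14 - 5) - 364) = 467*(9 - 364) = 467*(-355) = -165785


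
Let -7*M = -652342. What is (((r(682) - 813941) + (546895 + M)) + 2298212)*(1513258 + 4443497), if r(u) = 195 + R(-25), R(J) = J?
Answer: 12655291084710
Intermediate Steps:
M = 652342/7 (M = -⅐*(-652342) = 652342/7 ≈ 93192.)
r(u) = 170 (r(u) = 195 - 25 = 170)
(((r(682) - 813941) + (546895 + M)) + 2298212)*(1513258 + 4443497) = (((170 - 813941) + (546895 + 652342/7)) + 2298212)*(1513258 + 4443497) = ((-813771 + 4480607/7) + 2298212)*5956755 = (-1215790/7 + 2298212)*5956755 = (14871694/7)*5956755 = 12655291084710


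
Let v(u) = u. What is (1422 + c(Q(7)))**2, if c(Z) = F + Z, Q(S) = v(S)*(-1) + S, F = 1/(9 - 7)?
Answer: 8094025/4 ≈ 2.0235e+6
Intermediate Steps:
F = 1/2 ≈ 0.50000
Q(S) = 0 (Q(S) = S*(-1) + S = -S + S = 0)
c(Z) = 1/2 + Z
(1422 + c(Q(7)))**2 = (1422 + (1/2 + 0))**2 = (1422 + 1/2)**2 = (2845/2)**2 = 8094025/4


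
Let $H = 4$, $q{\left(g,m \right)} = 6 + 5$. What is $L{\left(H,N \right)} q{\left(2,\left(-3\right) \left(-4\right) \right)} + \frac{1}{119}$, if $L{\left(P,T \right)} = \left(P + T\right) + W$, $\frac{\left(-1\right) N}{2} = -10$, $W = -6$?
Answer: $\frac{23563}{119} \approx 198.01$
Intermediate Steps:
$q{\left(g,m \right)} = 11$
$N = 20$ ($N = \left(-2\right) \left(-10\right) = 20$)
$L{\left(P,T \right)} = -6 + P + T$ ($L{\left(P,T \right)} = \left(P + T\right) - 6 = -6 + P + T$)
$L{\left(H,N \right)} q{\left(2,\left(-3\right) \left(-4\right) \right)} + \frac{1}{119} = \left(-6 + 4 + 20\right) 11 + \frac{1}{119} = 18 \cdot 11 + \frac{1}{119} = 198 + \frac{1}{119} = \frac{23563}{119}$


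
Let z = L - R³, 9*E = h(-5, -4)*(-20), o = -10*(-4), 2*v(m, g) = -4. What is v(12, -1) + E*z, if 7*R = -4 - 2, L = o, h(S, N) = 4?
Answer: -1121054/3087 ≈ -363.15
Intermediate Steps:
v(m, g) = -2 (v(m, g) = (½)*(-4) = -2)
o = 40
L = 40
R = -6/7 (R = (-4 - 2)/7 = (⅐)*(-6) = -6/7 ≈ -0.85714)
E = -80/9 (E = (4*(-20))/9 = (⅑)*(-80) = -80/9 ≈ -8.8889)
z = 13936/343 (z = 40 - (-6/7)³ = 40 - 1*(-216/343) = 40 + 216/343 = 13936/343 ≈ 40.630)
v(12, -1) + E*z = -2 - 80/9*13936/343 = -2 - 1114880/3087 = -1121054/3087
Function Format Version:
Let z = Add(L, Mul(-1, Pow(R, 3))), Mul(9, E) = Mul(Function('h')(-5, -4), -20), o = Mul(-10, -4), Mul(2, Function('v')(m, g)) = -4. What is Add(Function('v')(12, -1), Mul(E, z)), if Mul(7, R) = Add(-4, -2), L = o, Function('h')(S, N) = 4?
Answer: Rational(-1121054, 3087) ≈ -363.15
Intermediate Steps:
Function('v')(m, g) = -2 (Function('v')(m, g) = Mul(Rational(1, 2), -4) = -2)
o = 40
L = 40
R = Rational(-6, 7) (R = Mul(Rational(1, 7), Add(-4, -2)) = Mul(Rational(1, 7), -6) = Rational(-6, 7) ≈ -0.85714)
E = Rational(-80, 9) (E = Mul(Rational(1, 9), Mul(4, -20)) = Mul(Rational(1, 9), -80) = Rational(-80, 9) ≈ -8.8889)
z = Rational(13936, 343) (z = Add(40, Mul(-1, Pow(Rational(-6, 7), 3))) = Add(40, Mul(-1, Rational(-216, 343))) = Add(40, Rational(216, 343)) = Rational(13936, 343) ≈ 40.630)
Add(Function('v')(12, -1), Mul(E, z)) = Add(-2, Mul(Rational(-80, 9), Rational(13936, 343))) = Add(-2, Rational(-1114880, 3087)) = Rational(-1121054, 3087)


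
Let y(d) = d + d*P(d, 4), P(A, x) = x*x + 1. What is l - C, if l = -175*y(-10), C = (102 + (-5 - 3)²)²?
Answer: 3944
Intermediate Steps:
P(A, x) = 1 + x² (P(A, x) = x² + 1 = 1 + x²)
y(d) = 18*d (y(d) = d + d*(1 + 4²) = d + d*(1 + 16) = d + d*17 = d + 17*d = 18*d)
C = 27556 (C = (102 + (-8)²)² = (102 + 64)² = 166² = 27556)
l = 31500 (l = -3150*(-10) = -175*(-180) = 31500)
l - C = 31500 - 1*27556 = 31500 - 27556 = 3944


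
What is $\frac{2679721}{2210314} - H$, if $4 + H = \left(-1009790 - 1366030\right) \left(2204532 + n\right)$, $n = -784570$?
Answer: $\frac{7456658104921236737}{2210314} \approx 3.3736 \cdot 10^{12}$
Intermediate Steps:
$H = -3373574118844$ ($H = -4 + \left(-1009790 - 1366030\right) \left(2204532 - 784570\right) = -4 - 3373574118840 = -3373574118844$)
$\frac{2679721}{2210314} - H = \frac{2679721}{2210314} - -3373574118844 = 2679721 \cdot \frac{1}{2210314} + 3373574118844 = \frac{2679721}{2210314} + 3373574118844 = \frac{7456658104921236737}{2210314}$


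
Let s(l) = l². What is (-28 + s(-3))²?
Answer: 361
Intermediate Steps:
(-28 + s(-3))² = (-28 + (-3)²)² = (-28 + 9)² = (-19)² = 361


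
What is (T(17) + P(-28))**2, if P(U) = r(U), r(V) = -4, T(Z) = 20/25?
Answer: 256/25 ≈ 10.240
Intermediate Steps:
T(Z) = 4/5 (T(Z) = 20*(1/25) = 4/5)
P(U) = -4
(T(17) + P(-28))**2 = (4/5 - 4)**2 = (-16/5)**2 = 256/25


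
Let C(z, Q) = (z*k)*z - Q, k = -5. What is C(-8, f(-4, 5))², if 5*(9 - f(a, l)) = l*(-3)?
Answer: 110224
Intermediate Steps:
f(a, l) = 9 + 3*l/5 (f(a, l) = 9 - l*(-3)/5 = 9 - (-3)*l/5 = 9 + 3*l/5)
C(z, Q) = -Q - 5*z² (C(z, Q) = (z*(-5))*z - Q = (-5*z)*z - Q = -5*z² - Q = -Q - 5*z²)
C(-8, f(-4, 5))² = (-(9 + (⅗)*5) - 5*(-8)²)² = (-(9 + 3) - 5*64)² = (-1*12 - 320)² = (-12 - 320)² = (-332)² = 110224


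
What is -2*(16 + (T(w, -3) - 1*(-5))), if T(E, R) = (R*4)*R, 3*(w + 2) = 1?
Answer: -114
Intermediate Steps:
w = -5/3 (w = -2 + (⅓)*1 = -2 + ⅓ = -5/3 ≈ -1.6667)
T(E, R) = 4*R² (T(E, R) = (4*R)*R = 4*R²)
-2*(16 + (T(w, -3) - 1*(-5))) = -2*(16 + (4*(-3)² - 1*(-5))) = -2*(16 + (4*9 + 5)) = -2*(16 + (36 + 5)) = -2*(16 + 41) = -2*57 = -114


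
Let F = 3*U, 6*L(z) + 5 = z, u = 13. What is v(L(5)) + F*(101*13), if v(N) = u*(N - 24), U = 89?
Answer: 350259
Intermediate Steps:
L(z) = -5/6 + z/6
F = 267 (F = 3*89 = 267)
v(N) = -312 + 13*N (v(N) = 13*(N - 24) = 13*(-24 + N) = -312 + 13*N)
v(L(5)) + F*(101*13) = (-312 + 13*(-5/6 + (1/6)*5)) + 267*(101*13) = (-312 + 13*(-5/6 + 5/6)) + 267*1313 = (-312 + 13*0) + 350571 = (-312 + 0) + 350571 = -312 + 350571 = 350259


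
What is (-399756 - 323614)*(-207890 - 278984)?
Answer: 352190045380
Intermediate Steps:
(-399756 - 323614)*(-207890 - 278984) = -723370*(-486874) = 352190045380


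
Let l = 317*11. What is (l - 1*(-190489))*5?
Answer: 969880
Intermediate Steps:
l = 3487
(l - 1*(-190489))*5 = (3487 - 1*(-190489))*5 = (3487 + 190489)*5 = 193976*5 = 969880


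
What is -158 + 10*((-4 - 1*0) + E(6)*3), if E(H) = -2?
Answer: -258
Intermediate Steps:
-158 + 10*((-4 - 1*0) + E(6)*3) = -158 + 10*((-4 - 1*0) - 2*3) = -158 + 10*((-4 + 0) - 6) = -158 + 10*(-4 - 6) = -158 + 10*(-10) = -158 - 100 = -258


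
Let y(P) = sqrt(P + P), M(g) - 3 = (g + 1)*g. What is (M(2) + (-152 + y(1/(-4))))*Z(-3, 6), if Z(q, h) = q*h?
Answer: 2574 - 9*I*sqrt(2) ≈ 2574.0 - 12.728*I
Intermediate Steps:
M(g) = 3 + g*(1 + g) (M(g) = 3 + (g + 1)*g = 3 + (1 + g)*g = 3 + g*(1 + g))
y(P) = sqrt(2)*sqrt(P) (y(P) = sqrt(2*P) = sqrt(2)*sqrt(P))
Z(q, h) = h*q
(M(2) + (-152 + y(1/(-4))))*Z(-3, 6) = ((3 + 2 + 2**2) + (-152 + sqrt(2)*sqrt(1/(-4))))*(6*(-3)) = ((3 + 2 + 4) + (-152 + sqrt(2)*sqrt(-1/4)))*(-18) = (9 + (-152 + sqrt(2)*(I/2)))*(-18) = (9 + (-152 + I*sqrt(2)/2))*(-18) = (-143 + I*sqrt(2)/2)*(-18) = 2574 - 9*I*sqrt(2)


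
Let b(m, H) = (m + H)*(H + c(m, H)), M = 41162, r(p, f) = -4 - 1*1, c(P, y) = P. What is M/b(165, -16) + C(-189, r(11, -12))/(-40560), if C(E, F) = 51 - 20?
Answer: 1668842489/900472560 ≈ 1.8533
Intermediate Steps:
r(p, f) = -5 (r(p, f) = -4 - 1 = -5)
b(m, H) = (H + m)**2 (b(m, H) = (m + H)*(H + m) = (H + m)*(H + m) = (H + m)**2)
C(E, F) = 31
M/b(165, -16) + C(-189, r(11, -12))/(-40560) = 41162/((-16)**2 + 165**2 + 2*(-16)*165) + 31/(-40560) = 41162/(256 + 27225 - 5280) + 31*(-1/40560) = 41162/22201 - 31/40560 = 1668842489/900472560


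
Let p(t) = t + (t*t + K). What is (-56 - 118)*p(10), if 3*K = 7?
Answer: -19546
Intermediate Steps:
K = 7/3 (K = (⅓)*7 = 7/3 ≈ 2.3333)
p(t) = 7/3 + t + t² (p(t) = t + (t*t + 7/3) = t + (t² + 7/3) = t + (7/3 + t²) = 7/3 + t + t²)
(-56 - 118)*p(10) = (-56 - 118)*(7/3 + 10 + 10²) = -174*(7/3 + 10 + 100) = -174*337/3 = -19546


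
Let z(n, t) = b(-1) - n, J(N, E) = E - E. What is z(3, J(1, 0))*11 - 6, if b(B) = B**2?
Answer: -28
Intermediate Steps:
J(N, E) = 0
z(n, t) = 1 - n (z(n, t) = (-1)**2 - n = 1 - n)
z(3, J(1, 0))*11 - 6 = (1 - 1*3)*11 - 6 = (1 - 3)*11 - 6 = -2*11 - 6 = -22 - 6 = -28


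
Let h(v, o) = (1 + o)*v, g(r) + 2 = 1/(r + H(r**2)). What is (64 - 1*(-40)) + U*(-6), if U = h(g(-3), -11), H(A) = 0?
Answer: -36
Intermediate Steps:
g(r) = -2 + 1/r (g(r) = -2 + 1/(r + 0) = -2 + 1/r)
h(v, o) = v*(1 + o)
U = 70/3 (U = (-2 + 1/(-3))*(1 - 11) = (-2 - 1/3)*(-10) = -7/3*(-10) = 70/3 ≈ 23.333)
(64 - 1*(-40)) + U*(-6) = (64 - 1*(-40)) + (70/3)*(-6) = (64 + 40) - 140 = 104 - 140 = -36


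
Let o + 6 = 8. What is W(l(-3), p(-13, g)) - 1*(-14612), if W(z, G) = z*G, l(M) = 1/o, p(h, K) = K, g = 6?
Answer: 14615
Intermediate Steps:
o = 2 (o = -6 + 8 = 2)
l(M) = ½ (l(M) = 1/2 = ½)
W(z, G) = G*z
W(l(-3), p(-13, g)) - 1*(-14612) = 6*(½) - 1*(-14612) = 3 + 14612 = 14615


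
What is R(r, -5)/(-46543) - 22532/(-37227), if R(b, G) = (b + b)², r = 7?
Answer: 148772912/247522323 ≈ 0.60105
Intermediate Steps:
R(b, G) = 4*b² (R(b, G) = (2*b)² = 4*b²)
R(r, -5)/(-46543) - 22532/(-37227) = (4*7²)/(-46543) - 22532/(-37227) = (4*49)*(-1/46543) - 22532*(-1/37227) = 196*(-1/46543) + 22532/37227 = -28/6649 + 22532/37227 = 148772912/247522323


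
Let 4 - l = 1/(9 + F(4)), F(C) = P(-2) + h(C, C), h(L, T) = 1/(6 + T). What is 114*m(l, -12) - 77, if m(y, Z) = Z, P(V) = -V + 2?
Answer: -1445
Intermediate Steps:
P(V) = 2 - V
F(C) = 4 + 1/(6 + C) (F(C) = (2 - 1*(-2)) + 1/(6 + C) = (2 + 2) + 1/(6 + C) = 4 + 1/(6 + C))
l = 514/131 (l = 4 - 1/(9 + (25 + 4*4)/(6 + 4)) = 4 - 1/(9 + (25 + 16)/10) = 4 - 1/(9 + (1/10)*41) = 4 - 1/(9 + 41/10) = 4 - 1/131/10 = 4 - 1*10/131 = 4 - 10/131 = 514/131 ≈ 3.9237)
114*m(l, -12) - 77 = 114*(-12) - 77 = -1368 - 77 = -1445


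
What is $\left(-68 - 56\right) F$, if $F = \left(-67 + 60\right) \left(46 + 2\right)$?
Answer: $41664$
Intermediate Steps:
$F = -336$ ($F = \left(-7\right) 48 = -336$)
$\left(-68 - 56\right) F = \left(-68 - 56\right) \left(-336\right) = \left(-124\right) \left(-336\right) = 41664$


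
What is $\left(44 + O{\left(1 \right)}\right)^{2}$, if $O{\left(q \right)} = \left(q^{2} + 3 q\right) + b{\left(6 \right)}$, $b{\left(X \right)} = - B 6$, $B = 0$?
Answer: $2304$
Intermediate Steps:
$b{\left(X \right)} = 0$ ($b{\left(X \right)} = \left(-1\right) 0 \cdot 6 = 0 \cdot 6 = 0$)
$O{\left(q \right)} = q^{2} + 3 q$ ($O{\left(q \right)} = \left(q^{2} + 3 q\right) + 0 = q^{2} + 3 q$)
$\left(44 + O{\left(1 \right)}\right)^{2} = \left(44 + 1 \left(3 + 1\right)\right)^{2} = \left(44 + 1 \cdot 4\right)^{2} = \left(44 + 4\right)^{2} = 48^{2} = 2304$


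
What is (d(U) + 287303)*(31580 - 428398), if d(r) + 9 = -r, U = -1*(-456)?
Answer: -113822481484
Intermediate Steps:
U = 456
d(r) = -9 - r
(d(U) + 287303)*(31580 - 428398) = ((-9 - 1*456) + 287303)*(31580 - 428398) = ((-9 - 456) + 287303)*(-396818) = (-465 + 287303)*(-396818) = 286838*(-396818) = -113822481484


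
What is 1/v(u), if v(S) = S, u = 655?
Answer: 1/655 ≈ 0.0015267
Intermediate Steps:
1/v(u) = 1/655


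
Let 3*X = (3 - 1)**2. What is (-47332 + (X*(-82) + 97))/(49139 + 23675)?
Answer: -142033/218442 ≈ -0.65021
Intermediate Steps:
X = 4/3 (X = (3 - 1)**2/3 = (1/3)*2**2 = (1/3)*4 = 4/3 ≈ 1.3333)
(-47332 + (X*(-82) + 97))/(49139 + 23675) = (-47332 + ((4/3)*(-82) + 97))/(49139 + 23675) = (-47332 + (-328/3 + 97))/72814 = (-47332 - 37/3)*(1/72814) = -142033/3*1/72814 = -142033/218442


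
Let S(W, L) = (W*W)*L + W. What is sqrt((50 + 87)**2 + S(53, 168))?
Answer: 3*sqrt(54526) ≈ 700.52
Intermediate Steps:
S(W, L) = W + L*W**2 (S(W, L) = W**2*L + W = L*W**2 + W = W + L*W**2)
sqrt((50 + 87)**2 + S(53, 168)) = sqrt((50 + 87)**2 + 53*(1 + 168*53)) = sqrt(137**2 + 53*(1 + 8904)) = sqrt(18769 + 53*8905) = sqrt(18769 + 471965) = sqrt(490734) = 3*sqrt(54526)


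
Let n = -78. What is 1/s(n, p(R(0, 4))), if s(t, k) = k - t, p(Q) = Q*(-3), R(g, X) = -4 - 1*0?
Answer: 1/90 ≈ 0.011111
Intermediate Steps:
R(g, X) = -4 (R(g, X) = -4 + 0 = -4)
p(Q) = -3*Q
1/s(n, p(R(0, 4))) = 1/(-3*(-4) - 1*(-78)) = 1/(12 + 78) = 1/90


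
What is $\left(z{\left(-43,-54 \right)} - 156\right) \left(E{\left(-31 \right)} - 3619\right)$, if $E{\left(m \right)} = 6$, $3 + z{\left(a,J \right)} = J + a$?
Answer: $924928$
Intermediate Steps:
$z{\left(a,J \right)} = -3 + J + a$ ($z{\left(a,J \right)} = -3 + \left(J + a\right) = -3 + J + a$)
$\left(z{\left(-43,-54 \right)} - 156\right) \left(E{\left(-31 \right)} - 3619\right) = \left(\left(-3 - 54 - 43\right) - 156\right) \left(6 - 3619\right) = \left(-100 - 156\right) \left(-3613\right) = \left(-256\right) \left(-3613\right) = 924928$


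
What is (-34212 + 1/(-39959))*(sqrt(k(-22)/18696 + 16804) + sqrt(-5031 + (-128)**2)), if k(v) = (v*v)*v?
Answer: -1367077309*sqrt(11353)/39959 - 33343349*sqrt(91773094929)/2277663 ≈ -8.0801e+6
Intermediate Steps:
k(v) = v**3 (k(v) = v**2*v = v**3)
(-34212 + 1/(-39959))*(sqrt(k(-22)/18696 + 16804) + sqrt(-5031 + (-128)**2)) = (-34212 + 1/(-39959))*(sqrt((-22)**3/18696 + 16804) + sqrt(-5031 + (-128)**2)) = (-34212 - 1/39959)*(sqrt(-10648*1/18696 + 16804) + sqrt(-5031 + 16384)) = -1367077309*(sqrt(-1331/2337 + 16804) + sqrt(11353))/39959 = -1367077309*(sqrt(39269617/2337) + sqrt(11353))/39959 = -1367077309*(sqrt(91773094929)/2337 + sqrt(11353))/39959 = -1367077309*(sqrt(11353) + sqrt(91773094929)/2337)/39959 = -1367077309*sqrt(11353)/39959 - 33343349*sqrt(91773094929)/2277663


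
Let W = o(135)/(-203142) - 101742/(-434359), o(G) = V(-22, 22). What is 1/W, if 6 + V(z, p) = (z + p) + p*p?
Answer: 44118277989/10230224881 ≈ 4.3125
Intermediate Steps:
V(z, p) = -6 + p + z + p² (V(z, p) = -6 + ((z + p) + p*p) = -6 + ((p + z) + p²) = -6 + (p + z + p²) = -6 + p + z + p²)
o(G) = 478 (o(G) = -6 + 22 - 22 + 22² = -6 + 22 - 22 + 484 = 478)
W = 10230224881/44118277989 (W = 478/(-203142) - 101742/(-434359) = 478*(-1/203142) - 101742*(-1/434359) = -239/101571 + 101742/434359 = 10230224881/44118277989 ≈ 0.23188)
1/W = 1/(10230224881/44118277989) = 44118277989/10230224881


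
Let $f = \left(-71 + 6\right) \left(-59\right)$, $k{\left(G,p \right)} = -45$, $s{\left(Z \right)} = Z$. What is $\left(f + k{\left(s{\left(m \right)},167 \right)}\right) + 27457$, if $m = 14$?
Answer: $31247$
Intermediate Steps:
$f = 3835$ ($f = \left(-65\right) \left(-59\right) = 3835$)
$\left(f + k{\left(s{\left(m \right)},167 \right)}\right) + 27457 = \left(3835 - 45\right) + 27457 = 3790 + 27457 = 31247$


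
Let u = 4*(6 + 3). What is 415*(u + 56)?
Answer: 38180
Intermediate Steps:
u = 36 (u = 4*9 = 36)
415*(u + 56) = 415*(36 + 56) = 415*92 = 38180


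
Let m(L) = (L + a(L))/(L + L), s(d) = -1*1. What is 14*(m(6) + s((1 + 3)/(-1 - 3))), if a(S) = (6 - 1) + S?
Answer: 35/6 ≈ 5.8333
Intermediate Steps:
a(S) = 5 + S
s(d) = -1
m(L) = (5 + 2*L)/(2*L) (m(L) = (L + (5 + L))/(L + L) = (5 + 2*L)/((2*L)) = (5 + 2*L)*(1/(2*L)) = (5 + 2*L)/(2*L))
14*(m(6) + s((1 + 3)/(-1 - 3))) = 14*((5/2 + 6)/6 - 1) = 14*((⅙)*(17/2) - 1) = 14*(17/12 - 1) = 14*(5/12) = 35/6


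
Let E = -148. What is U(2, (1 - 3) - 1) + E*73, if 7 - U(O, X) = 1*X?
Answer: -10794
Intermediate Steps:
U(O, X) = 7 - X
U(2, (1 - 3) - 1) + E*73 = (7 - ((1 - 3) - 1)) - 148*73 = (7 - (-2 - 1)) - 10804 = (7 - 1*(-3)) - 10804 = (7 + 3) - 10804 = 10 - 10804 = -10794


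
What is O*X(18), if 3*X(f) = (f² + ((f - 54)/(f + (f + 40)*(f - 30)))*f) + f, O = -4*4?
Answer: -206688/113 ≈ -1829.1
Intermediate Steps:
O = -16
X(f) = f/3 + f²/3 + f*(-54 + f)/(3*(f + (-30 + f)*(40 + f))) (X(f) = ((f² + ((f - 54)/(f + (f + 40)*(f - 30)))*f) + f)/3 = ((f² + ((-54 + f)/(f + (40 + f)*(-30 + f)))*f) + f)/3 = ((f² + ((-54 + f)/(f + (-30 + f)*(40 + f)))*f) + f)/3 = ((f² + f*(-54 + f)/(f + (-30 + f)*(40 + f))) + f)/3 = (f + f² + f*(-54 + f)/(f + (-30 + f)*(40 + f)))/3 = f/3 + f²/3 + f*(-54 + f)/(3*(f + (-30 + f)*(40 + f))))
O*X(18) = -16*18*(-1254 + 18³ - 1188*18 + 12*18²)/(3*(-1200 + 18² + 11*18)) = -16*18*(-1254 + 5832 - 21384 + 12*324)/(3*(-1200 + 324 + 198)) = -16*18*(-1254 + 5832 - 21384 + 3888)/(3*(-678)) = -16*18*(-1)*(-12918)/(3*678) = -16*12918/113 = -206688/113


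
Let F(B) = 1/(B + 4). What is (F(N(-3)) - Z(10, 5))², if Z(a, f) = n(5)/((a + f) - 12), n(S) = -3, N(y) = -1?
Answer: 16/9 ≈ 1.7778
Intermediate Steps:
Z(a, f) = -3/(-12 + a + f) (Z(a, f) = -3/((a + f) - 12) = -3/(-12 + a + f))
F(B) = 1/(4 + B)
(F(N(-3)) - Z(10, 5))² = (1/(4 - 1) - (-3)/(-12 + 10 + 5))² = (1/3 - (-3)/3)² = (⅓ - (-3)/3)² = (⅓ - 1*(-1))² = (⅓ + 1)² = (4/3)² = 16/9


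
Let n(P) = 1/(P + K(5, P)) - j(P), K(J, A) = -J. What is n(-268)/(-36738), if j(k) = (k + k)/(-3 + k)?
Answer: 146599/2717987454 ≈ 5.3937e-5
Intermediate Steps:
j(k) = 2*k/(-3 + k) (j(k) = (2*k)/(-3 + k) = 2*k/(-3 + k))
n(P) = 1/(-5 + P) - 2*P/(-3 + P) (n(P) = 1/(P - 1*5) - 2*P/(-3 + P) = 1/(P - 5) - 2*P/(-3 + P) = 1/(-5 + P) - 2*P/(-3 + P))
n(-268)/(-36738) = ((-3 - 2*(-268)**2 + 11*(-268))/((-5 - 268)*(-3 - 268)))/(-36738) = ((-3 - 2*71824 - 2948)/(-273*(-271)))*(-1/36738) = -1/273*(-1/271)*(-3 - 143648 - 2948)*(-1/36738) = -1/273*(-1/271)*(-146599)*(-1/36738) = -146599/73983*(-1/36738) = 146599/2717987454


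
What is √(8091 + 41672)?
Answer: √49763 ≈ 223.08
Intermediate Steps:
√(8091 + 41672) = √49763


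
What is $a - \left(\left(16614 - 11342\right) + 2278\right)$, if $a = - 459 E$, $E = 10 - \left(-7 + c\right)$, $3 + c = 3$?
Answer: $-15353$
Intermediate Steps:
$c = 0$ ($c = -3 + 3 = 0$)
$E = 17$ ($E = 10 - \left(-7 + 0\right) = 10 - -7 = 10 + 7 = 17$)
$a = -7803$ ($a = \left(-459\right) 17 = -7803$)
$a - \left(\left(16614 - 11342\right) + 2278\right) = -7803 - \left(\left(16614 - 11342\right) + 2278\right) = -7803 - \left(5272 + 2278\right) = -7803 - 7550 = -15353$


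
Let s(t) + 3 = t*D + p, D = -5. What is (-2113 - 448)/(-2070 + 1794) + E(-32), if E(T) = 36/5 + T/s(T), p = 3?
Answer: 4493/276 ≈ 16.279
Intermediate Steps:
s(t) = -5*t (s(t) = -3 + (t*(-5) + 3) = -3 + (-5*t + 3) = -3 + (3 - 5*t) = -5*t)
E(T) = 7 (E(T) = 36/5 + T/((-5*T)) = 36*(1/5) + T*(-1/(5*T)) = 36/5 - 1/5 = 7)
(-2113 - 448)/(-2070 + 1794) + E(-32) = (-2113 - 448)/(-2070 + 1794) + 7 = -2561/(-276) + 7 = -2561*(-1/276) + 7 = 2561/276 + 7 = 4493/276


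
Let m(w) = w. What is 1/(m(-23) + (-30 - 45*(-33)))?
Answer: 1/1432 ≈ 0.00069832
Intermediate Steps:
1/(m(-23) + (-30 - 45*(-33))) = 1/(-23 + (-30 - 45*(-33))) = 1/(-23 + (-30 + 1485)) = 1/(-23 + 1455) = 1/1432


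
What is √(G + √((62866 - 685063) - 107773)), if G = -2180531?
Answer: √(-2180531 + I*√729970) ≈ 0.289 + 1476.7*I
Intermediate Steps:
√(G + √((62866 - 685063) - 107773)) = √(-2180531 + √((62866 - 685063) - 107773)) = √(-2180531 + √(-622197 - 107773)) = √(-2180531 + √(-729970)) = √(-2180531 + I*√729970)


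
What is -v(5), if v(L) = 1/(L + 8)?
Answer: -1/13 ≈ -0.076923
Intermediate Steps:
v(L) = 1/(8 + L)
-v(5) = -1/(8 + 5) = -1/13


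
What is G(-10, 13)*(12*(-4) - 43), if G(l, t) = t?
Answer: -1183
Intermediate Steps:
G(-10, 13)*(12*(-4) - 43) = 13*(12*(-4) - 43) = 13*(-48 - 43) = 13*(-91) = -1183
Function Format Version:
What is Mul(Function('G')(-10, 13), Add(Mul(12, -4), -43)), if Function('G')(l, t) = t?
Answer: -1183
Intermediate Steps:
Mul(Function('G')(-10, 13), Add(Mul(12, -4), -43)) = Mul(13, Add(Mul(12, -4), -43)) = Mul(13, Add(-48, -43)) = Mul(13, -91) = -1183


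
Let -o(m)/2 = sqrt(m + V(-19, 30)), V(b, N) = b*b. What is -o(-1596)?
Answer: 2*I*sqrt(1235) ≈ 70.285*I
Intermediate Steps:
V(b, N) = b**2
o(m) = -2*sqrt(361 + m) (o(m) = -2*sqrt(m + (-19)**2) = -2*sqrt(m + 361) = -2*sqrt(361 + m))
-o(-1596) = -(-2)*sqrt(361 - 1596) = -(-2)*sqrt(-1235) = -(-2)*I*sqrt(1235) = 2*I*sqrt(1235)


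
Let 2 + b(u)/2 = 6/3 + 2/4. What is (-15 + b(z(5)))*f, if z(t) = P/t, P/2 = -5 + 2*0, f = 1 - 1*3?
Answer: 28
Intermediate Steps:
f = -2 (f = 1 - 3 = -2)
P = -10 (P = 2*(-5 + 2*0) = 2*(-5 + 0) = 2*(-5) = -10)
z(t) = -10/t
b(u) = 1 (b(u) = -4 + 2*(6/3 + 2/4) = -4 + 2*(6*(1/3) + 2*(1/4)) = -4 + 2*(2 + 1/2) = -4 + 2*(5/2) = -4 + 5 = 1)
(-15 + b(z(5)))*f = (-15 + 1)*(-2) = -14*(-2) = 28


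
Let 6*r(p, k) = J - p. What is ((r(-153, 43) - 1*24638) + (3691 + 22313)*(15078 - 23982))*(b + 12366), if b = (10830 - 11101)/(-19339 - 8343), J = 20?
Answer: -475608673254829933/166092 ≈ -2.8635e+12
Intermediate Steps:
r(p, k) = 10/3 - p/6 (r(p, k) = (20 - p)/6 = 10/3 - p/6)
b = 271/27682 (b = -271/(-27682) = -271*(-1/27682) = 271/27682 ≈ 0.0097897)
((r(-153, 43) - 1*24638) + (3691 + 22313)*(15078 - 23982))*(b + 12366) = (((10/3 - ⅙*(-153)) - 1*24638) + (3691 + 22313)*(15078 - 23982))*(271/27682 + 12366) = (((10/3 + 51/2) - 24638) + 26004*(-8904))*(342315883/27682) = ((173/6 - 24638) - 231539616)*(342315883/27682) = (-147655/6 - 231539616)*(342315883/27682) = -1389385351/6*342315883/27682 = -475608673254829933/166092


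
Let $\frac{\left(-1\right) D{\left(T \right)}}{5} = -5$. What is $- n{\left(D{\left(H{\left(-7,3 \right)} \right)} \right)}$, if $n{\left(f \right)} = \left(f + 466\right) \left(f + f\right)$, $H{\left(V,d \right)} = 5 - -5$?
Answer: $-24550$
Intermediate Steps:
$H{\left(V,d \right)} = 10$ ($H{\left(V,d \right)} = 5 + 5 = 10$)
$D{\left(T \right)} = 25$ ($D{\left(T \right)} = \left(-5\right) \left(-5\right) = 25$)
$n{\left(f \right)} = 2 f \left(466 + f\right)$ ($n{\left(f \right)} = \left(466 + f\right) 2 f = 2 f \left(466 + f\right)$)
$- n{\left(D{\left(H{\left(-7,3 \right)} \right)} \right)} = - 2 \cdot 25 \left(466 + 25\right) = - 2 \cdot 25 \cdot 491 = \left(-1\right) 24550 = -24550$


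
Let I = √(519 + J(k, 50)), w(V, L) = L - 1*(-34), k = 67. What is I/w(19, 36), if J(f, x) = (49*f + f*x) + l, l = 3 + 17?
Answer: √1793/35 ≈ 1.2098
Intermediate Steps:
l = 20
J(f, x) = 20 + 49*f + f*x (J(f, x) = (49*f + f*x) + 20 = 20 + 49*f + f*x)
w(V, L) = 34 + L (w(V, L) = L + 34 = 34 + L)
I = 2*√1793 (I = √(519 + (20 + 49*67 + 67*50)) = √(519 + (20 + 3283 + 3350)) = √(519 + 6653) = √7172 = 2*√1793 ≈ 84.688)
I/w(19, 36) = (2*√1793)/(34 + 36) = (2*√1793)/70 = (2*√1793)*(1/70) = √1793/35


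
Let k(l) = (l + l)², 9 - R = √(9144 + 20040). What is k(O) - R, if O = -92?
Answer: 33847 + 16*√114 ≈ 34018.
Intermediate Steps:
R = 9 - 16*√114 (R = 9 - √(9144 + 20040) = 9 - √29184 = 9 - 16*√114 ≈ -161.83)
k(l) = 4*l² (k(l) = (2*l)² = 4*l²)
k(O) - R = 4*(-92)² - (9 - 16*√114) = 4*8464 + (-9 + 16*√114) = 33856 + (-9 + 16*√114) = 33847 + 16*√114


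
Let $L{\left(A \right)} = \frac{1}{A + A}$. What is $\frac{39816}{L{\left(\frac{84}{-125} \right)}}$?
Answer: $- \frac{6689088}{125} \approx -53513.0$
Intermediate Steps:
$L{\left(A \right)} = \frac{1}{2 A}$
$\frac{39816}{L{\left(\frac{84}{-125} \right)}} = \frac{39816}{\frac{1}{2} \frac{1}{84 \frac{1}{-125}}} = \frac{39816}{\frac{1}{2} \frac{1}{84 \left(- \frac{1}{125}\right)}} = \frac{39816}{\frac{1}{2} \frac{1}{- \frac{84}{125}}} = \frac{39816}{\frac{1}{2} \left(- \frac{125}{84}\right)} = \frac{39816}{- \frac{125}{168}} = 39816 \left(- \frac{168}{125}\right) = - \frac{6689088}{125}$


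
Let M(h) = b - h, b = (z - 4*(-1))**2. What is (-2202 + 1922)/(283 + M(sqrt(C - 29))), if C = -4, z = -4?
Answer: -5660/5723 - 20*I*sqrt(33)/5723 ≈ -0.98899 - 0.020075*I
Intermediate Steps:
b = 0 (b = (-4 - 4*(-1))**2 = (-4 + 4)**2 = 0**2 = 0)
M(h) = -h (M(h) = 0 - h = -h)
(-2202 + 1922)/(283 + M(sqrt(C - 29))) = (-2202 + 1922)/(283 - sqrt(-4 - 29)) = -280/(283 - sqrt(-33)) = -280/(283 - I*sqrt(33))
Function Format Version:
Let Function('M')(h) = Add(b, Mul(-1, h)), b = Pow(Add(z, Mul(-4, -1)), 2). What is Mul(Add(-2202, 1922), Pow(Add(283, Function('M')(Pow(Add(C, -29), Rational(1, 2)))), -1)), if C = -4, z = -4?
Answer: Add(Rational(-5660, 5723), Mul(Rational(-20, 5723), I, Pow(33, Rational(1, 2)))) ≈ Add(-0.98899, Mul(-0.020075, I))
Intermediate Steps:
b = 0 (b = Pow(Add(-4, Mul(-4, -1)), 2) = Pow(Add(-4, 4), 2) = Pow(0, 2) = 0)
Function('M')(h) = Mul(-1, h) (Function('M')(h) = Add(0, Mul(-1, h)) = Mul(-1, h))
Mul(Add(-2202, 1922), Pow(Add(283, Function('M')(Pow(Add(C, -29), Rational(1, 2)))), -1)) = Mul(Add(-2202, 1922), Pow(Add(283, Mul(-1, Pow(Add(-4, -29), Rational(1, 2)))), -1)) = Mul(-280, Pow(Add(283, Mul(-1, Pow(-33, Rational(1, 2)))), -1)) = Mul(-280, Pow(Add(283, Mul(-1, Mul(I, Pow(33, Rational(1, 2))))), -1)) = Mul(-280, Pow(Add(283, Mul(-1, I, Pow(33, Rational(1, 2)))), -1))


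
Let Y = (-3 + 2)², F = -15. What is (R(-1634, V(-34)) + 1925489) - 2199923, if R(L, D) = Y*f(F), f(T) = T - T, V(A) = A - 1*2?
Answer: -274434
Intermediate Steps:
V(A) = -2 + A (V(A) = A - 2 = -2 + A)
f(T) = 0
Y = 1 (Y = (-1)² = 1)
R(L, D) = 0 (R(L, D) = 1*0 = 0)
(R(-1634, V(-34)) + 1925489) - 2199923 = (0 + 1925489) - 2199923 = 1925489 - 2199923 = -274434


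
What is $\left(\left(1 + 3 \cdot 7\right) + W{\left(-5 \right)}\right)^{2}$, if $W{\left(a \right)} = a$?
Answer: $289$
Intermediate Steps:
$\left(\left(1 + 3 \cdot 7\right) + W{\left(-5 \right)}\right)^{2} = \left(\left(1 + 3 \cdot 7\right) - 5\right)^{2} = \left(\left(1 + 21\right) - 5\right)^{2} = \left(22 - 5\right)^{2} = 17^{2} = 289$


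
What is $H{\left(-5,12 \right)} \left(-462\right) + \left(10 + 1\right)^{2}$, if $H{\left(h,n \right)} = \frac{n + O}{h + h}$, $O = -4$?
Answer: $\frac{2453}{5} \approx 490.6$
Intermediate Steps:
$H{\left(h,n \right)} = \frac{-4 + n}{2 h}$ ($H{\left(h,n \right)} = \frac{n - 4}{h + h} = \frac{-4 + n}{2 h}$)
$H{\left(-5,12 \right)} \left(-462\right) + \left(10 + 1\right)^{2} = \frac{-4 + 12}{2 \left(-5\right)} \left(-462\right) + \left(10 + 1\right)^{2} = \frac{1}{2} \left(- \frac{1}{5}\right) 8 \left(-462\right) + 11^{2} = \left(- \frac{4}{5}\right) \left(-462\right) + 121 = \frac{1848}{5} + 121 = \frac{2453}{5}$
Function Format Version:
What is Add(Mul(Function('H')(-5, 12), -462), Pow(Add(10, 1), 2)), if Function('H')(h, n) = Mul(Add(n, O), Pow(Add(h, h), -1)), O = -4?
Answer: Rational(2453, 5) ≈ 490.60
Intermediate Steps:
Function('H')(h, n) = Mul(Rational(1, 2), Pow(h, -1), Add(-4, n)) (Function('H')(h, n) = Mul(Add(n, -4), Pow(Add(h, h), -1)) = Mul(Add(-4, n), Pow(Mul(2, h), -1)) = Mul(Add(-4, n), Mul(Rational(1, 2), Pow(h, -1))) = Mul(Rational(1, 2), Pow(h, -1), Add(-4, n)))
Add(Mul(Function('H')(-5, 12), -462), Pow(Add(10, 1), 2)) = Add(Mul(Mul(Rational(1, 2), Pow(-5, -1), Add(-4, 12)), -462), Pow(Add(10, 1), 2)) = Add(Mul(Mul(Rational(1, 2), Rational(-1, 5), 8), -462), Pow(11, 2)) = Add(Mul(Rational(-4, 5), -462), 121) = Add(Rational(1848, 5), 121) = Rational(2453, 5)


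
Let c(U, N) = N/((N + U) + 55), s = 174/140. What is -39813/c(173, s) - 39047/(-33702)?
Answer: -7177167924011/977358 ≈ -7.3434e+6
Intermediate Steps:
s = 87/70 (s = 174*(1/140) = 87/70 ≈ 1.2429)
c(U, N) = N/(55 + N + U)
-39813/c(173, s) - 39047/(-33702) = -39813/(87/(70*(55 + 87/70 + 173))) - 39047/(-33702) = -39813/(87/(70*(16047/70))) - 39047*(-1/33702) = -39813/((87/70)*(70/16047)) + 39047/33702 = -39813/29/5349 + 39047/33702 = -39813*5349/29 + 39047/33702 = -212959737/29 + 39047/33702 = -7177167924011/977358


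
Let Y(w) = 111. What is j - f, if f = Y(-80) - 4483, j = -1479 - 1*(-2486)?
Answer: 5379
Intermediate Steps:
j = 1007 (j = -1479 + 2486 = 1007)
f = -4372 (f = 111 - 4483 = -4372)
j - f = 1007 - 1*(-4372) = 1007 + 4372 = 5379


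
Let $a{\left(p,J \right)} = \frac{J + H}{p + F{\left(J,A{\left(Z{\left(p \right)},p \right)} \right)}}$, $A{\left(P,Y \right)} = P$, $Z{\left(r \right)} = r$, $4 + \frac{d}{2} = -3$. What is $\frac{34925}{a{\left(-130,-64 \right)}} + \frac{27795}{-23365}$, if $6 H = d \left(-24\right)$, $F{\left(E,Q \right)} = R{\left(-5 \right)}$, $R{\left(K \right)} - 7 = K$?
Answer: $\frac{2611266841}{4673} \approx 5.588 \cdot 10^{5}$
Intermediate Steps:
$d = -14$ ($d = -8 + 2 \left(-3\right) = -8 - 6 = -14$)
$R{\left(K \right)} = 7 + K$
$F{\left(E,Q \right)} = 2$ ($F{\left(E,Q \right)} = 7 - 5 = 2$)
$H = 56$ ($H = \frac{\left(-14\right) \left(-24\right)}{6} = \frac{1}{6} \cdot 336 = 56$)
$a{\left(p,J \right)} = \frac{56 + J}{2 + p}$ ($a{\left(p,J \right)} = \frac{J + 56}{p + 2} = \frac{56 + J}{2 + p}$)
$\frac{34925}{a{\left(-130,-64 \right)}} + \frac{27795}{-23365} = \frac{34925}{\frac{1}{2 - 130} \left(56 - 64\right)} + \frac{27795}{-23365} = \frac{34925}{\frac{1}{-128} \left(-8\right)} + 27795 \left(- \frac{1}{23365}\right) = \frac{34925}{\left(- \frac{1}{128}\right) \left(-8\right)} - \frac{5559}{4673} = 34925 \frac{1}{\frac{1}{16}} - \frac{5559}{4673} = 34925 \cdot 16 - \frac{5559}{4673} = 558800 - \frac{5559}{4673} = \frac{2611266841}{4673}$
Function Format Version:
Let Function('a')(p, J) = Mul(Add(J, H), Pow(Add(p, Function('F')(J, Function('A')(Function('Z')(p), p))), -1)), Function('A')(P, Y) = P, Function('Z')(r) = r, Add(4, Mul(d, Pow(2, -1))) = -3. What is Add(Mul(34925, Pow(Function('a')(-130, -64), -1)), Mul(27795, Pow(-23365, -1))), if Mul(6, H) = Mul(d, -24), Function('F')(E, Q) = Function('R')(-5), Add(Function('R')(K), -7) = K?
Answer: Rational(2611266841, 4673) ≈ 5.5880e+5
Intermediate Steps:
d = -14 (d = Add(-8, Mul(2, -3)) = Add(-8, -6) = -14)
Function('R')(K) = Add(7, K)
Function('F')(E, Q) = 2 (Function('F')(E, Q) = Add(7, -5) = 2)
H = 56 (H = Mul(Rational(1, 6), Mul(-14, -24)) = Mul(Rational(1, 6), 336) = 56)
Function('a')(p, J) = Mul(Pow(Add(2, p), -1), Add(56, J)) (Function('a')(p, J) = Mul(Add(J, 56), Pow(Add(p, 2), -1)) = Mul(Add(56, J), Pow(Add(2, p), -1)) = Mul(Pow(Add(2, p), -1), Add(56, J)))
Add(Mul(34925, Pow(Function('a')(-130, -64), -1)), Mul(27795, Pow(-23365, -1))) = Add(Mul(34925, Pow(Mul(Pow(Add(2, -130), -1), Add(56, -64)), -1)), Mul(27795, Pow(-23365, -1))) = Add(Mul(34925, Pow(Mul(Pow(-128, -1), -8), -1)), Mul(27795, Rational(-1, 23365))) = Add(Mul(34925, Pow(Mul(Rational(-1, 128), -8), -1)), Rational(-5559, 4673)) = Add(Mul(34925, Pow(Rational(1, 16), -1)), Rational(-5559, 4673)) = Add(Mul(34925, 16), Rational(-5559, 4673)) = Add(558800, Rational(-5559, 4673)) = Rational(2611266841, 4673)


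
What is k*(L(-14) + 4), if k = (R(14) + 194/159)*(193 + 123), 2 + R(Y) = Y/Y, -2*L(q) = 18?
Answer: -55300/159 ≈ -347.80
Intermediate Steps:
L(q) = -9 (L(q) = -½*18 = -9)
R(Y) = -1 (R(Y) = -2 + Y/Y = -2 + 1 = -1)
k = 11060/159 (k = (-1 + 194/159)*(193 + 123) = (-1 + 194*(1/159))*316 = (-1 + 194/159)*316 = (35/159)*316 = 11060/159 ≈ 69.560)
k*(L(-14) + 4) = 11060*(-9 + 4)/159 = (11060/159)*(-5) = -55300/159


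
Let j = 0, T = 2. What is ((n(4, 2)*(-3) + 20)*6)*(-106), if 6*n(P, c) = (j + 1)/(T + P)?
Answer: -12667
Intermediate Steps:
n(P, c) = 1/(6*(2 + P)) (n(P, c) = ((0 + 1)/(2 + P))/6 = (1/(2 + P))/6 = 1/(6*(2 + P)))
((n(4, 2)*(-3) + 20)*6)*(-106) = (((1/(6*(2 + 4)))*(-3) + 20)*6)*(-106) = ((((⅙)/6)*(-3) + 20)*6)*(-106) = ((((⅙)*(⅙))*(-3) + 20)*6)*(-106) = (((1/36)*(-3) + 20)*6)*(-106) = ((-1/12 + 20)*6)*(-106) = ((239/12)*6)*(-106) = (239/2)*(-106) = -12667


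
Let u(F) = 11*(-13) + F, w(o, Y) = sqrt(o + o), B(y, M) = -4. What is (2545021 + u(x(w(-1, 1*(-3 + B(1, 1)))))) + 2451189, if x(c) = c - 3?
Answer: 4996064 + I*sqrt(2) ≈ 4.9961e+6 + 1.4142*I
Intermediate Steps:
w(o, Y) = sqrt(2)*sqrt(o) (w(o, Y) = sqrt(2*o) = sqrt(2)*sqrt(o))
x(c) = -3 + c
u(F) = -143 + F
(2545021 + u(x(w(-1, 1*(-3 + B(1, 1)))))) + 2451189 = (2545021 + (-143 + (-3 + sqrt(2)*sqrt(-1)))) + 2451189 = (2545021 + (-143 + (-3 + sqrt(2)*I))) + 2451189 = (2545021 + (-143 + (-3 + I*sqrt(2)))) + 2451189 = (2545021 + (-146 + I*sqrt(2))) + 2451189 = (2544875 + I*sqrt(2)) + 2451189 = 4996064 + I*sqrt(2)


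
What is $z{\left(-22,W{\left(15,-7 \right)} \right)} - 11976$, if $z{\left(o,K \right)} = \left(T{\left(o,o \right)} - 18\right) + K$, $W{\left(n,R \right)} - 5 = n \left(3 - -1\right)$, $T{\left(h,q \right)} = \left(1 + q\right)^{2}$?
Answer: $-11488$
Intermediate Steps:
$W{\left(n,R \right)} = 5 + 4 n$ ($W{\left(n,R \right)} = 5 + n \left(3 - -1\right) = 5 + n \left(3 + 1\right) = 5 + n 4 = 5 + 4 n$)
$z{\left(o,K \right)} = -18 + K + \left(1 + o\right)^{2}$ ($z{\left(o,K \right)} = \left(\left(1 + o\right)^{2} - 18\right) + K = \left(-18 + \left(1 + o\right)^{2}\right) + K = -18 + K + \left(1 + o\right)^{2}$)
$z{\left(-22,W{\left(15,-7 \right)} \right)} - 11976 = \left(-18 + \left(5 + 4 \cdot 15\right) + \left(1 - 22\right)^{2}\right) - 11976 = \left(-18 + \left(5 + 60\right) + \left(-21\right)^{2}\right) - 11976 = \left(-18 + 65 + 441\right) - 11976 = 488 - 11976 = -11488$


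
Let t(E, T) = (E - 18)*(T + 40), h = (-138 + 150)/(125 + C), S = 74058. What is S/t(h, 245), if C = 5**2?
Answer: -61715/4256 ≈ -14.501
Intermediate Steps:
C = 25
h = 2/25 (h = (-138 + 150)/(125 + 25) = 12/150 = 12*(1/150) = 2/25 ≈ 0.080000)
t(E, T) = (-18 + E)*(40 + T)
S/t(h, 245) = 74058/(-720 - 18*245 + 40*(2/25) + (2/25)*245) = 74058/(-720 - 4410 + 16/5 + 98/5) = 74058/(-25536/5) = 74058*(-5/25536) = -61715/4256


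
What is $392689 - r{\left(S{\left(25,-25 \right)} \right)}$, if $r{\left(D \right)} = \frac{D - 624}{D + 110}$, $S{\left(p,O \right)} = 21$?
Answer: $\frac{51442862}{131} \approx 3.9269 \cdot 10^{5}$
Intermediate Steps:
$r{\left(D \right)} = \frac{-624 + D}{110 + D}$
$392689 - r{\left(S{\left(25,-25 \right)} \right)} = 392689 - \frac{-624 + 21}{110 + 21} = 392689 - \frac{1}{131} \left(-603\right) = 392689 - - \frac{603}{131} = 392689 + \frac{603}{131} = \frac{51442862}{131}$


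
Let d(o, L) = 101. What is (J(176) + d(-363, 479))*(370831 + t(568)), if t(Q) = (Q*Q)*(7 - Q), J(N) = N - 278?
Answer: 180621233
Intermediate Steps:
J(N) = -278 + N
t(Q) = Q**2*(7 - Q)
(J(176) + d(-363, 479))*(370831 + t(568)) = ((-278 + 176) + 101)*(370831 + 568**2*(7 - 1*568)) = (-102 + 101)*(370831 + 322624*(7 - 568)) = -(370831 + 322624*(-561)) = -(370831 - 180992064) = -1*(-180621233) = 180621233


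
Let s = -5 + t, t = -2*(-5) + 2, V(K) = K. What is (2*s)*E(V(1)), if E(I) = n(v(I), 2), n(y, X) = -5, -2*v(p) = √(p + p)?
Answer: -70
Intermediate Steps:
v(p) = -√2*√p/2 (v(p) = -√(p + p)/2 = -√2*√p/2)
t = 12 (t = 10 + 2 = 12)
E(I) = -5
s = 7 (s = -5 + 12 = 7)
(2*s)*E(V(1)) = (2*7)*(-5) = 14*(-5) = -70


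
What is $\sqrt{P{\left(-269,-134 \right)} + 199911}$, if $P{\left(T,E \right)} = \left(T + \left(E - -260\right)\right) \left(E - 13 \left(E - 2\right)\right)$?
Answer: $i \sqrt{33751} \approx 183.71 i$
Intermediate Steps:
$P{\left(T,E \right)} = \left(26 - 12 E\right) \left(260 + E + T\right)$ ($P{\left(T,E \right)} = \left(T + \left(E + 260\right)\right) \left(E - 13 \left(-2 + E\right)\right) = \left(T + \left(260 + E\right)\right) \left(E - \left(-26 + 13 E\right)\right) = \left(260 + E + T\right) \left(26 - 12 E\right) = \left(26 - 12 E\right) \left(260 + E + T\right)$)
$\sqrt{P{\left(-269,-134 \right)} + 199911} = \sqrt{\left(6760 - -414596 - 12 \left(-134\right)^{2} + 26 \left(-269\right) - \left(-1608\right) \left(-269\right)\right) + 199911} = \sqrt{\left(6760 + 414596 - 215472 - 6994 - 432552\right) + 199911} = \sqrt{-233662 + 199911} = \sqrt{-33751} = i \sqrt{33751}$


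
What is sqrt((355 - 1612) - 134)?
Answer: I*sqrt(1391) ≈ 37.296*I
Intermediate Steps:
sqrt((355 - 1612) - 134) = sqrt(-1257 - 134) = sqrt(-1391) = I*sqrt(1391)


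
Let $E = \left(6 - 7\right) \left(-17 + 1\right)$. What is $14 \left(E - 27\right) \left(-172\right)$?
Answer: $26488$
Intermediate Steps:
$E = 16$ ($E = \left(-1\right) \left(-16\right) = 16$)
$14 \left(E - 27\right) \left(-172\right) = 14 \left(16 - 27\right) \left(-172\right) = 14 \left(-11\right) \left(-172\right) = \left(-154\right) \left(-172\right) = 26488$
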